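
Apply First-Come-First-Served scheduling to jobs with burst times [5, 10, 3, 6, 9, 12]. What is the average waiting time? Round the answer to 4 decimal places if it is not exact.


FCFS order (as given): [5, 10, 3, 6, 9, 12]
Waiting times:
  Job 1: wait = 0
  Job 2: wait = 5
  Job 3: wait = 15
  Job 4: wait = 18
  Job 5: wait = 24
  Job 6: wait = 33
Sum of waiting times = 95
Average waiting time = 95/6 = 15.8333

15.8333


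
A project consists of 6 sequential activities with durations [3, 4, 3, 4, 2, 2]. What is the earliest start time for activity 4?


Activity 4 starts after activities 1 through 3 complete.
Predecessor durations: [3, 4, 3]
ES = 3 + 4 + 3 = 10

10


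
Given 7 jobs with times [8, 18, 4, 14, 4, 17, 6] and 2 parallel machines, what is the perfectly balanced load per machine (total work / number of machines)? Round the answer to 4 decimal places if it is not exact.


Total processing time = 8 + 18 + 4 + 14 + 4 + 17 + 6 = 71
Number of machines = 2
Ideal balanced load = 71 / 2 = 35.5

35.5


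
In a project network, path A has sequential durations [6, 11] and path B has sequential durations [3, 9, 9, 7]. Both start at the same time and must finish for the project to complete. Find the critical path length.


Path A total = 6 + 11 = 17
Path B total = 3 + 9 + 9 + 7 = 28
Critical path = longest path = max(17, 28) = 28

28


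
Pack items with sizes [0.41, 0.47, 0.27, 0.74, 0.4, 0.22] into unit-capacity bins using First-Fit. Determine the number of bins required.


Place items sequentially using First-Fit:
  Item 0.41 -> new Bin 1
  Item 0.47 -> Bin 1 (now 0.88)
  Item 0.27 -> new Bin 2
  Item 0.74 -> new Bin 3
  Item 0.4 -> Bin 2 (now 0.67)
  Item 0.22 -> Bin 2 (now 0.89)
Total bins used = 3

3


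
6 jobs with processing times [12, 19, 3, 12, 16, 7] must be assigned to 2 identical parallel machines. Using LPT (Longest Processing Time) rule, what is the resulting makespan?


Sort jobs in decreasing order (LPT): [19, 16, 12, 12, 7, 3]
Assign each job to the least loaded machine:
  Machine 1: jobs [19, 12, 3], load = 34
  Machine 2: jobs [16, 12, 7], load = 35
Makespan = max load = 35

35


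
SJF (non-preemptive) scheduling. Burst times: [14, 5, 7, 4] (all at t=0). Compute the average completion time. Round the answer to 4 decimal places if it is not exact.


SJF order (ascending): [4, 5, 7, 14]
Completion times:
  Job 1: burst=4, C=4
  Job 2: burst=5, C=9
  Job 3: burst=7, C=16
  Job 4: burst=14, C=30
Average completion = 59/4 = 14.75

14.75


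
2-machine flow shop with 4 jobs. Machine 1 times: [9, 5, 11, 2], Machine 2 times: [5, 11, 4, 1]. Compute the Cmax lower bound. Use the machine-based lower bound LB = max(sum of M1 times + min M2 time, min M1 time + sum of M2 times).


LB1 = sum(M1 times) + min(M2 times) = 27 + 1 = 28
LB2 = min(M1 times) + sum(M2 times) = 2 + 21 = 23
Lower bound = max(LB1, LB2) = max(28, 23) = 28

28


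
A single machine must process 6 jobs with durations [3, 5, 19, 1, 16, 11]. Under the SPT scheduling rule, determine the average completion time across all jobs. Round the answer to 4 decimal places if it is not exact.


Sort jobs by processing time (SPT order): [1, 3, 5, 11, 16, 19]
Compute completion times sequentially:
  Job 1: processing = 1, completes at 1
  Job 2: processing = 3, completes at 4
  Job 3: processing = 5, completes at 9
  Job 4: processing = 11, completes at 20
  Job 5: processing = 16, completes at 36
  Job 6: processing = 19, completes at 55
Sum of completion times = 125
Average completion time = 125/6 = 20.8333

20.8333


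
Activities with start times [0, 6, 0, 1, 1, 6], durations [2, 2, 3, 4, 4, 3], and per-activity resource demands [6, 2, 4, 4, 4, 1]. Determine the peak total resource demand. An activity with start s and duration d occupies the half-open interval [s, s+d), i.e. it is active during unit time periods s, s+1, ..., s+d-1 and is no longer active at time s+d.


Each activity i is active on [start_i, start_i + duration_i).
Compute total resource usage per time slot:
  t=0: active resources = [6, 4], total = 10
  t=1: active resources = [6, 4, 4, 4], total = 18
  t=2: active resources = [4, 4, 4], total = 12
  t=3: active resources = [4, 4], total = 8
  t=4: active resources = [4, 4], total = 8
  t=5: active resources = [], total = 0
  t=6: active resources = [2, 1], total = 3
  t=7: active resources = [2, 1], total = 3
  t=8: active resources = [1], total = 1
Peak resource demand = 18

18


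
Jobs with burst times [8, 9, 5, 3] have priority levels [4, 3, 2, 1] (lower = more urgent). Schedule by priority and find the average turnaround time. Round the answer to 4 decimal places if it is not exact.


Sort by priority (ascending = highest first):
Order: [(1, 3), (2, 5), (3, 9), (4, 8)]
Completion times:
  Priority 1, burst=3, C=3
  Priority 2, burst=5, C=8
  Priority 3, burst=9, C=17
  Priority 4, burst=8, C=25
Average turnaround = 53/4 = 13.25

13.25


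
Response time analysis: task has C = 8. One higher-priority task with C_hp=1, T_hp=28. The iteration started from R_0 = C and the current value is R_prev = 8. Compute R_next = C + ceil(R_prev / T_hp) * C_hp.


R_next = C + ceil(R_prev / T_hp) * C_hp
ceil(8 / 28) = ceil(0.2857) = 1
Interference = 1 * 1 = 1
R_next = 8 + 1 = 9

9


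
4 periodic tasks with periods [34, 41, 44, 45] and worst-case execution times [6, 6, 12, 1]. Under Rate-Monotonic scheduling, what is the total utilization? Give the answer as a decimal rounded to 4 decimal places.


Compute individual utilizations (exact fractions):
  Task 1: C/T = 6/34 = 3/17 (approx. 0.1765)
  Task 2: C/T = 6/41 (approx. 0.1463)
  Task 3: C/T = 12/44 = 3/11 (approx. 0.2727)
  Task 4: C/T = 1/45 (approx. 0.0222)
Total utilization U = 3/17 + 6/41 + 3/11 + 1/45 = 213137/345015
Rounded to 4 decimal places: U = 0.6178
RM (Liu & Layland) bound for 4 tasks = 0.756828; compare with U = 213137/345015 (approx. 0.617762)
U <= bound, so schedulable by RM sufficient condition.

0.6178


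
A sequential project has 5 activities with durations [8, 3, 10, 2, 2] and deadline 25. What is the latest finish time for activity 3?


LF(activity 3) = deadline - sum of successor durations
Successors: activities 4 through 5 with durations [2, 2]
Sum of successor durations = 4
LF = 25 - 4 = 21

21


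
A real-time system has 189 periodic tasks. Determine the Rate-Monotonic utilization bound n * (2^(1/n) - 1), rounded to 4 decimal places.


Compute 2^(1/189) = 1.0036741787
Subtract 1: 1.0036741787 - 1 = 0.0036741787
Multiply by n: 189 * 0.0036741787 = 0.6944197743
Round to 4 dp: 0.6944

0.6944


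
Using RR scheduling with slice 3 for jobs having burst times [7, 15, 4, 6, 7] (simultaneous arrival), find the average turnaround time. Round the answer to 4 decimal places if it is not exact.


Time quantum = 3
Execution trace:
  J1 runs 3 units, time = 3
  J2 runs 3 units, time = 6
  J3 runs 3 units, time = 9
  J4 runs 3 units, time = 12
  J5 runs 3 units, time = 15
  J1 runs 3 units, time = 18
  J2 runs 3 units, time = 21
  J3 runs 1 units, time = 22
  J4 runs 3 units, time = 25
  J5 runs 3 units, time = 28
  J1 runs 1 units, time = 29
  J2 runs 3 units, time = 32
  J5 runs 1 units, time = 33
  J2 runs 3 units, time = 36
  J2 runs 3 units, time = 39
Finish times: [29, 39, 22, 25, 33]
Average turnaround = 148/5 = 29.6

29.6


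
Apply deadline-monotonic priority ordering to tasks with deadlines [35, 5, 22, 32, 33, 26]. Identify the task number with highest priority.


Sort tasks by relative deadline (ascending):
  Task 2: deadline = 5
  Task 3: deadline = 22
  Task 6: deadline = 26
  Task 4: deadline = 32
  Task 5: deadline = 33
  Task 1: deadline = 35
Priority order (highest first): [2, 3, 6, 4, 5, 1]
Highest priority task = 2

2


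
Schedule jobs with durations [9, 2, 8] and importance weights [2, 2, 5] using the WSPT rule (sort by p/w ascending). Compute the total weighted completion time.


Compute p/w ratios and sort ascending (WSPT): [(2, 2), (8, 5), (9, 2)]
Compute weighted completion times:
  Job (p=2,w=2): C=2, w*C=2*2=4
  Job (p=8,w=5): C=10, w*C=5*10=50
  Job (p=9,w=2): C=19, w*C=2*19=38
Total weighted completion time = 92

92


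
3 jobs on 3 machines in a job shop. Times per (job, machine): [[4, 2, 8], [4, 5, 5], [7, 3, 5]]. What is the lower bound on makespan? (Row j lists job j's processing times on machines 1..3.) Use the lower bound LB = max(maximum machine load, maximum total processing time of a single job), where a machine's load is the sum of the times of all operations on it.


Machine loads:
  Machine 1: 4 + 4 + 7 = 15
  Machine 2: 2 + 5 + 3 = 10
  Machine 3: 8 + 5 + 5 = 18
Max machine load = 18
Job totals:
  Job 1: 14
  Job 2: 14
  Job 3: 15
Max job total = 15
Lower bound = max(18, 15) = 18

18


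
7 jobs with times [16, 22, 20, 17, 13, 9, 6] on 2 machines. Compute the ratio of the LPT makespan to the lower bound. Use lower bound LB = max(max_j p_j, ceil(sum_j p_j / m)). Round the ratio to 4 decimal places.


LPT order: [22, 20, 17, 16, 13, 9, 6]
Machine loads after assignment: [53, 50]
LPT makespan = 53
Lower bound = max(max_job, ceil(total/2)) = max(22, 52) = 52
Ratio = 53 / 52 = 1.0192

1.0192


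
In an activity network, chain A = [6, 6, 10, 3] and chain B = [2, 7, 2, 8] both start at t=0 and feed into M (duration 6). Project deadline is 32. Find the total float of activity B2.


Forward pass: ES(B2) = sum of predecessors on chain B = 2
EF = ES + duration = 2 + 7 = 9
Backward pass: LF(M) = deadline = 32; LS(M) = 32 - 6 = 26
LF(B2) = LS(M) - sum(successors on chain B) = 26 - 10 = 16
LS = LF - duration = 16 - 7 = 9
Total float = LS - ES = 9 - 2 = 7

7


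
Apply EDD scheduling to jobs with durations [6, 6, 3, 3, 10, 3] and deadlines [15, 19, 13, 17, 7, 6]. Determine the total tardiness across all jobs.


Sort by due date (EDD order): [(3, 6), (10, 7), (3, 13), (6, 15), (3, 17), (6, 19)]
Compute completion times and tardiness:
  Job 1: p=3, d=6, C=3, tardiness=max(0,3-6)=0
  Job 2: p=10, d=7, C=13, tardiness=max(0,13-7)=6
  Job 3: p=3, d=13, C=16, tardiness=max(0,16-13)=3
  Job 4: p=6, d=15, C=22, tardiness=max(0,22-15)=7
  Job 5: p=3, d=17, C=25, tardiness=max(0,25-17)=8
  Job 6: p=6, d=19, C=31, tardiness=max(0,31-19)=12
Total tardiness = 36

36


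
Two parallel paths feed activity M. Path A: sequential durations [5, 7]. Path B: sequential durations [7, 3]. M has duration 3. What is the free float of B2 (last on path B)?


ES(B2) = sum of predecessors on chain B = 7
EF(B2) = ES + duration = 7 + 3 = 10
Successor of B2 is M. ES(M) = max(sum(A), sum(B)) = max(12, 10) = 12
Free float = ES(successor) - EF(current) = 12 - 10 = 2

2


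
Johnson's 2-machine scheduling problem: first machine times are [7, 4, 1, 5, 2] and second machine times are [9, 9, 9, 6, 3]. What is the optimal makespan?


Apply Johnson's rule:
  Group 1 (a <= b): [(3, 1, 9), (5, 2, 3), (2, 4, 9), (4, 5, 6), (1, 7, 9)]
  Group 2 (a > b): []
Optimal job order: [3, 5, 2, 4, 1]
Schedule:
  Job 3: M1 done at 1, M2 done at 10
  Job 5: M1 done at 3, M2 done at 13
  Job 2: M1 done at 7, M2 done at 22
  Job 4: M1 done at 12, M2 done at 28
  Job 1: M1 done at 19, M2 done at 37
Makespan = 37

37


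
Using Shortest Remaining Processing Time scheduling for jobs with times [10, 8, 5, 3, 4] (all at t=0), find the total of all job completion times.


Since all jobs arrive at t=0, SRPT equals SPT ordering.
SPT order: [3, 4, 5, 8, 10]
Completion times:
  Job 1: p=3, C=3
  Job 2: p=4, C=7
  Job 3: p=5, C=12
  Job 4: p=8, C=20
  Job 5: p=10, C=30
Total completion time = 3 + 7 + 12 + 20 + 30 = 72

72


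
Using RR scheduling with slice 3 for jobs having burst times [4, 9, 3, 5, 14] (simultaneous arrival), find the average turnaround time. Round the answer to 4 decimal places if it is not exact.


Time quantum = 3
Execution trace:
  J1 runs 3 units, time = 3
  J2 runs 3 units, time = 6
  J3 runs 3 units, time = 9
  J4 runs 3 units, time = 12
  J5 runs 3 units, time = 15
  J1 runs 1 units, time = 16
  J2 runs 3 units, time = 19
  J4 runs 2 units, time = 21
  J5 runs 3 units, time = 24
  J2 runs 3 units, time = 27
  J5 runs 3 units, time = 30
  J5 runs 3 units, time = 33
  J5 runs 2 units, time = 35
Finish times: [16, 27, 9, 21, 35]
Average turnaround = 108/5 = 21.6

21.6


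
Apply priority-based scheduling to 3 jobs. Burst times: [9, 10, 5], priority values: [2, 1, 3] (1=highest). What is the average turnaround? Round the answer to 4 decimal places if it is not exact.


Sort by priority (ascending = highest first):
Order: [(1, 10), (2, 9), (3, 5)]
Completion times:
  Priority 1, burst=10, C=10
  Priority 2, burst=9, C=19
  Priority 3, burst=5, C=24
Average turnaround = 53/3 = 17.6667

17.6667


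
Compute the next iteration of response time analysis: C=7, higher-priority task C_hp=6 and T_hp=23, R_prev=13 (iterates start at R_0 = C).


R_next = C + ceil(R_prev / T_hp) * C_hp
ceil(13 / 23) = ceil(0.5652) = 1
Interference = 1 * 6 = 6
R_next = 7 + 6 = 13
R_next = R_prev, so the iteration has converged (response time = 13).

13


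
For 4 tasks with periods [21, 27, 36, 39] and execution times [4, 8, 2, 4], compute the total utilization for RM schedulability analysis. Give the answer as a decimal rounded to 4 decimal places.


Compute individual utilizations (exact fractions):
  Task 1: C/T = 4/21 (approx. 0.1905)
  Task 2: C/T = 8/27 (approx. 0.2963)
  Task 3: C/T = 2/36 = 1/18 (approx. 0.0556)
  Task 4: C/T = 4/39 (approx. 0.1026)
Total utilization U = 4/21 + 8/27 + 1/18 + 4/39 = 3169/4914
Rounded to 4 decimal places: U = 0.6449
RM (Liu & Layland) bound for 4 tasks = 0.756828; compare with U = 3169/4914 (approx. 0.644892)
U <= bound, so schedulable by RM sufficient condition.

0.6449


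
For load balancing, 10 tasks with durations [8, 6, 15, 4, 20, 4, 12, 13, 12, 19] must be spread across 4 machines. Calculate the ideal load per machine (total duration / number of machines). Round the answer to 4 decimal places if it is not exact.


Total processing time = 8 + 6 + 15 + 4 + 20 + 4 + 12 + 13 + 12 + 19 = 113
Number of machines = 4
Ideal balanced load = 113 / 4 = 28.25

28.25


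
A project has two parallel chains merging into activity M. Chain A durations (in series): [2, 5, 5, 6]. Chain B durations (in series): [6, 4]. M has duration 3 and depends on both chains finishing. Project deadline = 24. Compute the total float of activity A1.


Forward pass: ES(A1) = sum of predecessors on chain A = 0
EF = ES + duration = 0 + 2 = 2
Backward pass: LF(M) = deadline = 24; LS(M) = 24 - 3 = 21
LF(A1) = LS(M) - sum(successors on chain A) = 21 - 16 = 5
LS = LF - duration = 5 - 2 = 3
Total float = LS - ES = 3 - 0 = 3

3


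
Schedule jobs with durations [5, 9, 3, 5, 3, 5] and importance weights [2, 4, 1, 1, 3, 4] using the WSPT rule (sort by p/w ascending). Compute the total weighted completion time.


Compute p/w ratios and sort ascending (WSPT): [(3, 3), (5, 4), (9, 4), (5, 2), (3, 1), (5, 1)]
Compute weighted completion times:
  Job (p=3,w=3): C=3, w*C=3*3=9
  Job (p=5,w=4): C=8, w*C=4*8=32
  Job (p=9,w=4): C=17, w*C=4*17=68
  Job (p=5,w=2): C=22, w*C=2*22=44
  Job (p=3,w=1): C=25, w*C=1*25=25
  Job (p=5,w=1): C=30, w*C=1*30=30
Total weighted completion time = 208

208


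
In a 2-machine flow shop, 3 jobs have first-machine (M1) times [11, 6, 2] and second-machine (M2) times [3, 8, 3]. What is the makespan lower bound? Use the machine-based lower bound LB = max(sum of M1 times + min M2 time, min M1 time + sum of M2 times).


LB1 = sum(M1 times) + min(M2 times) = 19 + 3 = 22
LB2 = min(M1 times) + sum(M2 times) = 2 + 14 = 16
Lower bound = max(LB1, LB2) = max(22, 16) = 22

22


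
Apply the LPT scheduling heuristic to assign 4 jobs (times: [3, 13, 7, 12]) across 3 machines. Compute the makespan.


Sort jobs in decreasing order (LPT): [13, 12, 7, 3]
Assign each job to the least loaded machine:
  Machine 1: jobs [13], load = 13
  Machine 2: jobs [12], load = 12
  Machine 3: jobs [7, 3], load = 10
Makespan = max load = 13

13


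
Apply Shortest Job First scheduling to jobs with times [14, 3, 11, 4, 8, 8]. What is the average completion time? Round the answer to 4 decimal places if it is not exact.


SJF order (ascending): [3, 4, 8, 8, 11, 14]
Completion times:
  Job 1: burst=3, C=3
  Job 2: burst=4, C=7
  Job 3: burst=8, C=15
  Job 4: burst=8, C=23
  Job 5: burst=11, C=34
  Job 6: burst=14, C=48
Average completion = 130/6 = 21.6667

21.6667


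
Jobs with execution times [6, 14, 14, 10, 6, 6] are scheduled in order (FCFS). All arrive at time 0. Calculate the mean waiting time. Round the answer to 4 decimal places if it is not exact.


FCFS order (as given): [6, 14, 14, 10, 6, 6]
Waiting times:
  Job 1: wait = 0
  Job 2: wait = 6
  Job 3: wait = 20
  Job 4: wait = 34
  Job 5: wait = 44
  Job 6: wait = 50
Sum of waiting times = 154
Average waiting time = 154/6 = 25.6667

25.6667


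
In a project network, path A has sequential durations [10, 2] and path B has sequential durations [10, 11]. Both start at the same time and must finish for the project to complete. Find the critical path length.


Path A total = 10 + 2 = 12
Path B total = 10 + 11 = 21
Critical path = longest path = max(12, 21) = 21

21


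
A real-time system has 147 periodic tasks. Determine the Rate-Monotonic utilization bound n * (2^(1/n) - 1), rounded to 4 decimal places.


Compute 2^(1/147) = 1.0047264214
Subtract 1: 1.0047264214 - 1 = 0.0047264214
Multiply by n: 147 * 0.0047264214 = 0.6947839458
Round to 4 dp: 0.6948

0.6948


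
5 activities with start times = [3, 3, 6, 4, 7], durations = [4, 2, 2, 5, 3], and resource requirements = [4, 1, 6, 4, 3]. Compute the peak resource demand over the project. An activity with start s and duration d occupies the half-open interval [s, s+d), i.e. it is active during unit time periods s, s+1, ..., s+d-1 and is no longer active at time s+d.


Each activity i is active on [start_i, start_i + duration_i).
Compute total resource usage per time slot:
  t=0: active resources = [], total = 0
  t=1: active resources = [], total = 0
  t=2: active resources = [], total = 0
  t=3: active resources = [4, 1], total = 5
  t=4: active resources = [4, 1, 4], total = 9
  t=5: active resources = [4, 4], total = 8
  t=6: active resources = [4, 6, 4], total = 14
  t=7: active resources = [6, 4, 3], total = 13
  t=8: active resources = [4, 3], total = 7
  t=9: active resources = [3], total = 3
Peak resource demand = 14

14


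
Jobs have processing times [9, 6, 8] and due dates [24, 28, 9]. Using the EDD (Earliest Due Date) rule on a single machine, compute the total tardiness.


Sort by due date (EDD order): [(8, 9), (9, 24), (6, 28)]
Compute completion times and tardiness:
  Job 1: p=8, d=9, C=8, tardiness=max(0,8-9)=0
  Job 2: p=9, d=24, C=17, tardiness=max(0,17-24)=0
  Job 3: p=6, d=28, C=23, tardiness=max(0,23-28)=0
Total tardiness = 0

0


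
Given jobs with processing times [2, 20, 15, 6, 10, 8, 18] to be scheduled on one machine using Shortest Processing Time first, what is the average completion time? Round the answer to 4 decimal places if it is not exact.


Sort jobs by processing time (SPT order): [2, 6, 8, 10, 15, 18, 20]
Compute completion times sequentially:
  Job 1: processing = 2, completes at 2
  Job 2: processing = 6, completes at 8
  Job 3: processing = 8, completes at 16
  Job 4: processing = 10, completes at 26
  Job 5: processing = 15, completes at 41
  Job 6: processing = 18, completes at 59
  Job 7: processing = 20, completes at 79
Sum of completion times = 231
Average completion time = 231/7 = 33.0

33.0


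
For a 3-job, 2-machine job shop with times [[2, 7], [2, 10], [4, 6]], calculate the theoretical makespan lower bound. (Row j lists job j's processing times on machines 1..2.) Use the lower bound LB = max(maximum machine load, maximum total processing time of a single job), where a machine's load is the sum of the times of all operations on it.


Machine loads:
  Machine 1: 2 + 2 + 4 = 8
  Machine 2: 7 + 10 + 6 = 23
Max machine load = 23
Job totals:
  Job 1: 9
  Job 2: 12
  Job 3: 10
Max job total = 12
Lower bound = max(23, 12) = 23

23


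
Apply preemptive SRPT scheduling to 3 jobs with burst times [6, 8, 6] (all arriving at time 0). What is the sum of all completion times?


Since all jobs arrive at t=0, SRPT equals SPT ordering.
SPT order: [6, 6, 8]
Completion times:
  Job 1: p=6, C=6
  Job 2: p=6, C=12
  Job 3: p=8, C=20
Total completion time = 6 + 12 + 20 = 38

38


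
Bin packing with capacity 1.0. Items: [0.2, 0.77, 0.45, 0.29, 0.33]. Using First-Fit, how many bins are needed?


Place items sequentially using First-Fit:
  Item 0.2 -> new Bin 1
  Item 0.77 -> Bin 1 (now 0.97)
  Item 0.45 -> new Bin 2
  Item 0.29 -> Bin 2 (now 0.74)
  Item 0.33 -> new Bin 3
Total bins used = 3

3


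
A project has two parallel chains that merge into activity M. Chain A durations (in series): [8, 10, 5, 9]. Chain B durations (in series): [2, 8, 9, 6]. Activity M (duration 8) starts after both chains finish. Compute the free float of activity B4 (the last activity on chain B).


ES(B4) = sum of predecessors on chain B = 19
EF(B4) = ES + duration = 19 + 6 = 25
Successor of B4 is M. ES(M) = max(sum(A), sum(B)) = max(32, 25) = 32
Free float = ES(successor) - EF(current) = 32 - 25 = 7

7


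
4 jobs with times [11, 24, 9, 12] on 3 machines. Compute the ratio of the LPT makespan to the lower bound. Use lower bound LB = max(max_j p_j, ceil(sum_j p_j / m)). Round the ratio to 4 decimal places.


LPT order: [24, 12, 11, 9]
Machine loads after assignment: [24, 12, 20]
LPT makespan = 24
Lower bound = max(max_job, ceil(total/3)) = max(24, 19) = 24
Ratio = 24 / 24 = 1.0

1.0


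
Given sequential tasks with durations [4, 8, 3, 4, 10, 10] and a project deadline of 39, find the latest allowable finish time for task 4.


LF(activity 4) = deadline - sum of successor durations
Successors: activities 5 through 6 with durations [10, 10]
Sum of successor durations = 20
LF = 39 - 20 = 19

19


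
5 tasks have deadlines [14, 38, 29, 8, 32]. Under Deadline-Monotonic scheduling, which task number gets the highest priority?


Sort tasks by relative deadline (ascending):
  Task 4: deadline = 8
  Task 1: deadline = 14
  Task 3: deadline = 29
  Task 5: deadline = 32
  Task 2: deadline = 38
Priority order (highest first): [4, 1, 3, 5, 2]
Highest priority task = 4

4


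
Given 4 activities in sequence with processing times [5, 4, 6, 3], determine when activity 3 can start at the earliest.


Activity 3 starts after activities 1 through 2 complete.
Predecessor durations: [5, 4]
ES = 5 + 4 = 9

9


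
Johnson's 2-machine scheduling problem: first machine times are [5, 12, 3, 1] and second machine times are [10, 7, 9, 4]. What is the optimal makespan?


Apply Johnson's rule:
  Group 1 (a <= b): [(4, 1, 4), (3, 3, 9), (1, 5, 10)]
  Group 2 (a > b): [(2, 12, 7)]
Optimal job order: [4, 3, 1, 2]
Schedule:
  Job 4: M1 done at 1, M2 done at 5
  Job 3: M1 done at 4, M2 done at 14
  Job 1: M1 done at 9, M2 done at 24
  Job 2: M1 done at 21, M2 done at 31
Makespan = 31

31


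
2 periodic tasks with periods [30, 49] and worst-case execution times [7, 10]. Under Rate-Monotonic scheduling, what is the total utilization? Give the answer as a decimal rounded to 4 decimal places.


Compute individual utilizations (exact fractions):
  Task 1: C/T = 7/30 (approx. 0.2333)
  Task 2: C/T = 10/49 (approx. 0.2041)
Total utilization U = 7/30 + 10/49 = 643/1470
Rounded to 4 decimal places: U = 0.4374
RM (Liu & Layland) bound for 2 tasks = 0.828427; compare with U = 643/1470 (approx. 0.437415)
U <= bound, so schedulable by RM sufficient condition.

0.4374


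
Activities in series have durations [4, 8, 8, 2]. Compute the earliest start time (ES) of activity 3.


Activity 3 starts after activities 1 through 2 complete.
Predecessor durations: [4, 8]
ES = 4 + 8 = 12

12


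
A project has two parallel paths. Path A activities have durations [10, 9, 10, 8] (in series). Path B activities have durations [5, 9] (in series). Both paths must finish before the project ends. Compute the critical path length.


Path A total = 10 + 9 + 10 + 8 = 37
Path B total = 5 + 9 = 14
Critical path = longest path = max(37, 14) = 37

37


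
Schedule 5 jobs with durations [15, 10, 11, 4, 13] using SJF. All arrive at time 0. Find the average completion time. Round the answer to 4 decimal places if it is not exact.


SJF order (ascending): [4, 10, 11, 13, 15]
Completion times:
  Job 1: burst=4, C=4
  Job 2: burst=10, C=14
  Job 3: burst=11, C=25
  Job 4: burst=13, C=38
  Job 5: burst=15, C=53
Average completion = 134/5 = 26.8

26.8


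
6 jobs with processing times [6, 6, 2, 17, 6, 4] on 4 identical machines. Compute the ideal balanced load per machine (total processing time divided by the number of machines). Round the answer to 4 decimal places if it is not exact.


Total processing time = 6 + 6 + 2 + 17 + 6 + 4 = 41
Number of machines = 4
Ideal balanced load = 41 / 4 = 10.25

10.25


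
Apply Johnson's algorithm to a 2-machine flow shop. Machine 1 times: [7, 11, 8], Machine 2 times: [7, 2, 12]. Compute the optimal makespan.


Apply Johnson's rule:
  Group 1 (a <= b): [(1, 7, 7), (3, 8, 12)]
  Group 2 (a > b): [(2, 11, 2)]
Optimal job order: [1, 3, 2]
Schedule:
  Job 1: M1 done at 7, M2 done at 14
  Job 3: M1 done at 15, M2 done at 27
  Job 2: M1 done at 26, M2 done at 29
Makespan = 29

29


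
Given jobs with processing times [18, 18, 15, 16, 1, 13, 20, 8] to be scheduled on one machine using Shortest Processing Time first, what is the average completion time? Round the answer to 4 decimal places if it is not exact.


Sort jobs by processing time (SPT order): [1, 8, 13, 15, 16, 18, 18, 20]
Compute completion times sequentially:
  Job 1: processing = 1, completes at 1
  Job 2: processing = 8, completes at 9
  Job 3: processing = 13, completes at 22
  Job 4: processing = 15, completes at 37
  Job 5: processing = 16, completes at 53
  Job 6: processing = 18, completes at 71
  Job 7: processing = 18, completes at 89
  Job 8: processing = 20, completes at 109
Sum of completion times = 391
Average completion time = 391/8 = 48.875

48.875


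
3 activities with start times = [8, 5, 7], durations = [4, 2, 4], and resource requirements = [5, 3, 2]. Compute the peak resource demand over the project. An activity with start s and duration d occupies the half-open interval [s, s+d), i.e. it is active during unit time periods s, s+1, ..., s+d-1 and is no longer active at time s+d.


Each activity i is active on [start_i, start_i + duration_i).
Compute total resource usage per time slot:
  t=0: active resources = [], total = 0
  t=1: active resources = [], total = 0
  t=2: active resources = [], total = 0
  t=3: active resources = [], total = 0
  t=4: active resources = [], total = 0
  t=5: active resources = [3], total = 3
  t=6: active resources = [3], total = 3
  t=7: active resources = [2], total = 2
  t=8: active resources = [5, 2], total = 7
  t=9: active resources = [5, 2], total = 7
  t=10: active resources = [5, 2], total = 7
  t=11: active resources = [5], total = 5
Peak resource demand = 7

7


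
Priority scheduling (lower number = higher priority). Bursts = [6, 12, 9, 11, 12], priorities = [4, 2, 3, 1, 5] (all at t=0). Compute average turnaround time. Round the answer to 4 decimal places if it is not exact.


Sort by priority (ascending = highest first):
Order: [(1, 11), (2, 12), (3, 9), (4, 6), (5, 12)]
Completion times:
  Priority 1, burst=11, C=11
  Priority 2, burst=12, C=23
  Priority 3, burst=9, C=32
  Priority 4, burst=6, C=38
  Priority 5, burst=12, C=50
Average turnaround = 154/5 = 30.8

30.8


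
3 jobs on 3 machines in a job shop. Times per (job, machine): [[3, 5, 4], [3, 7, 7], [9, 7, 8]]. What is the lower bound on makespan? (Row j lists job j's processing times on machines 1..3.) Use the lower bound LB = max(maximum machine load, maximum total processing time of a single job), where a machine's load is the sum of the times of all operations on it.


Machine loads:
  Machine 1: 3 + 3 + 9 = 15
  Machine 2: 5 + 7 + 7 = 19
  Machine 3: 4 + 7 + 8 = 19
Max machine load = 19
Job totals:
  Job 1: 12
  Job 2: 17
  Job 3: 24
Max job total = 24
Lower bound = max(19, 24) = 24

24


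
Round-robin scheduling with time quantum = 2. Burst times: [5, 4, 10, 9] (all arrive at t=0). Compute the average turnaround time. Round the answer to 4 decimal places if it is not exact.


Time quantum = 2
Execution trace:
  J1 runs 2 units, time = 2
  J2 runs 2 units, time = 4
  J3 runs 2 units, time = 6
  J4 runs 2 units, time = 8
  J1 runs 2 units, time = 10
  J2 runs 2 units, time = 12
  J3 runs 2 units, time = 14
  J4 runs 2 units, time = 16
  J1 runs 1 units, time = 17
  J3 runs 2 units, time = 19
  J4 runs 2 units, time = 21
  J3 runs 2 units, time = 23
  J4 runs 2 units, time = 25
  J3 runs 2 units, time = 27
  J4 runs 1 units, time = 28
Finish times: [17, 12, 27, 28]
Average turnaround = 84/4 = 21.0

21.0


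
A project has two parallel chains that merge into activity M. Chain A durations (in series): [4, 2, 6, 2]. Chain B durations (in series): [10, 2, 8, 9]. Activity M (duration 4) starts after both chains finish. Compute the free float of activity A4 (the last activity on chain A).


ES(A4) = sum of predecessors on chain A = 12
EF(A4) = ES + duration = 12 + 2 = 14
Successor of A4 is M. ES(M) = max(sum(A), sum(B)) = max(14, 29) = 29
Free float = ES(successor) - EF(current) = 29 - 14 = 15

15


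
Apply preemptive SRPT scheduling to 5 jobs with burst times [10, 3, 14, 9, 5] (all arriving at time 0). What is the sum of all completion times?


Since all jobs arrive at t=0, SRPT equals SPT ordering.
SPT order: [3, 5, 9, 10, 14]
Completion times:
  Job 1: p=3, C=3
  Job 2: p=5, C=8
  Job 3: p=9, C=17
  Job 4: p=10, C=27
  Job 5: p=14, C=41
Total completion time = 3 + 8 + 17 + 27 + 41 = 96

96


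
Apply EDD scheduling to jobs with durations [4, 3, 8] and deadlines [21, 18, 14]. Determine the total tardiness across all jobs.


Sort by due date (EDD order): [(8, 14), (3, 18), (4, 21)]
Compute completion times and tardiness:
  Job 1: p=8, d=14, C=8, tardiness=max(0,8-14)=0
  Job 2: p=3, d=18, C=11, tardiness=max(0,11-18)=0
  Job 3: p=4, d=21, C=15, tardiness=max(0,15-21)=0
Total tardiness = 0

0


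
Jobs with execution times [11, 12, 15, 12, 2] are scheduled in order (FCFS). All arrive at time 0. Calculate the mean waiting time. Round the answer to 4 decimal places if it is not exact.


FCFS order (as given): [11, 12, 15, 12, 2]
Waiting times:
  Job 1: wait = 0
  Job 2: wait = 11
  Job 3: wait = 23
  Job 4: wait = 38
  Job 5: wait = 50
Sum of waiting times = 122
Average waiting time = 122/5 = 24.4

24.4


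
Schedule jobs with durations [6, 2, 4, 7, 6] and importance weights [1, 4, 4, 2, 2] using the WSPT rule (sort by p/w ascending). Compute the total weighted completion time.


Compute p/w ratios and sort ascending (WSPT): [(2, 4), (4, 4), (6, 2), (7, 2), (6, 1)]
Compute weighted completion times:
  Job (p=2,w=4): C=2, w*C=4*2=8
  Job (p=4,w=4): C=6, w*C=4*6=24
  Job (p=6,w=2): C=12, w*C=2*12=24
  Job (p=7,w=2): C=19, w*C=2*19=38
  Job (p=6,w=1): C=25, w*C=1*25=25
Total weighted completion time = 119

119


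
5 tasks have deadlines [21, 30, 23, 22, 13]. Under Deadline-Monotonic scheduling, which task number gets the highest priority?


Sort tasks by relative deadline (ascending):
  Task 5: deadline = 13
  Task 1: deadline = 21
  Task 4: deadline = 22
  Task 3: deadline = 23
  Task 2: deadline = 30
Priority order (highest first): [5, 1, 4, 3, 2]
Highest priority task = 5

5


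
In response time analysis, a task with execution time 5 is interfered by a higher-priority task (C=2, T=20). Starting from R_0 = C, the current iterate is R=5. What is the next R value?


R_next = C + ceil(R_prev / T_hp) * C_hp
ceil(5 / 20) = ceil(0.25) = 1
Interference = 1 * 2 = 2
R_next = 5 + 2 = 7

7


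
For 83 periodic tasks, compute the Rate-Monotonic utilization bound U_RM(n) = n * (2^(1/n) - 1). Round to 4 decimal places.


Compute 2^(1/83) = 1.0083861392
Subtract 1: 1.0083861392 - 1 = 0.0083861392
Multiply by n: 83 * 0.0083861392 = 0.6960495536
Round to 4 dp: 0.6960

0.6960


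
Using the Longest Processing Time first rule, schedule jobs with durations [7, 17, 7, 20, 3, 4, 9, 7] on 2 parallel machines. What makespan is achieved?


Sort jobs in decreasing order (LPT): [20, 17, 9, 7, 7, 7, 4, 3]
Assign each job to the least loaded machine:
  Machine 1: jobs [20, 7, 7, 3], load = 37
  Machine 2: jobs [17, 9, 7, 4], load = 37
Makespan = max load = 37

37


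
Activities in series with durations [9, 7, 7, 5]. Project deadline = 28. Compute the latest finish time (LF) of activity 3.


LF(activity 3) = deadline - sum of successor durations
Successors: activities 4 through 4 with durations [5]
Sum of successor durations = 5
LF = 28 - 5 = 23

23


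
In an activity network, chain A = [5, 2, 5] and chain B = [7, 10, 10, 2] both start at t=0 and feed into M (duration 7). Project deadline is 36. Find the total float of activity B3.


Forward pass: ES(B3) = sum of predecessors on chain B = 17
EF = ES + duration = 17 + 10 = 27
Backward pass: LF(M) = deadline = 36; LS(M) = 36 - 7 = 29
LF(B3) = LS(M) - sum(successors on chain B) = 29 - 2 = 27
LS = LF - duration = 27 - 10 = 17
Total float = LS - ES = 17 - 17 = 0

0


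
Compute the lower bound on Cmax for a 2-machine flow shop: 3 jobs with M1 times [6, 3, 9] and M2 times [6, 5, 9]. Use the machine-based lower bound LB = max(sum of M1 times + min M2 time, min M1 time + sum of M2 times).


LB1 = sum(M1 times) + min(M2 times) = 18 + 5 = 23
LB2 = min(M1 times) + sum(M2 times) = 3 + 20 = 23
Lower bound = max(LB1, LB2) = max(23, 23) = 23

23


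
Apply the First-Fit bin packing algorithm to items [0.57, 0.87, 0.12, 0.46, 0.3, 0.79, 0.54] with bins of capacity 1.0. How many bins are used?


Place items sequentially using First-Fit:
  Item 0.57 -> new Bin 1
  Item 0.87 -> new Bin 2
  Item 0.12 -> Bin 1 (now 0.69)
  Item 0.46 -> new Bin 3
  Item 0.3 -> Bin 1 (now 0.99)
  Item 0.79 -> new Bin 4
  Item 0.54 -> Bin 3 (now 1.0)
Total bins used = 4

4


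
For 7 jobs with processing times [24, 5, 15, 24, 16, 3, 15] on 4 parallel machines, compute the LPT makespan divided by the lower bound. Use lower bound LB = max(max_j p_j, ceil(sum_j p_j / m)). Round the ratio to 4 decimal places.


LPT order: [24, 24, 16, 15, 15, 5, 3]
Machine loads after assignment: [24, 24, 24, 30]
LPT makespan = 30
Lower bound = max(max_job, ceil(total/4)) = max(24, 26) = 26
Ratio = 30 / 26 = 1.1538

1.1538


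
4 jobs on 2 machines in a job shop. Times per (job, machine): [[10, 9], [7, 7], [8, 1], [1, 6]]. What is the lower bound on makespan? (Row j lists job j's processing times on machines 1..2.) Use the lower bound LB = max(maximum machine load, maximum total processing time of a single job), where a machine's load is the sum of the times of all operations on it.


Machine loads:
  Machine 1: 10 + 7 + 8 + 1 = 26
  Machine 2: 9 + 7 + 1 + 6 = 23
Max machine load = 26
Job totals:
  Job 1: 19
  Job 2: 14
  Job 3: 9
  Job 4: 7
Max job total = 19
Lower bound = max(26, 19) = 26

26


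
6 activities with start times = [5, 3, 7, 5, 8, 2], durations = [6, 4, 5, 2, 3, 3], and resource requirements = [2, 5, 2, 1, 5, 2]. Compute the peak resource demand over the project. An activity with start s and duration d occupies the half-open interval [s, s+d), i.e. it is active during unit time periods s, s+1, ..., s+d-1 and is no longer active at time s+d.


Each activity i is active on [start_i, start_i + duration_i).
Compute total resource usage per time slot:
  t=0: active resources = [], total = 0
  t=1: active resources = [], total = 0
  t=2: active resources = [2], total = 2
  t=3: active resources = [5, 2], total = 7
  t=4: active resources = [5, 2], total = 7
  t=5: active resources = [2, 5, 1], total = 8
  t=6: active resources = [2, 5, 1], total = 8
  t=7: active resources = [2, 2], total = 4
  t=8: active resources = [2, 2, 5], total = 9
  t=9: active resources = [2, 2, 5], total = 9
  t=10: active resources = [2, 2, 5], total = 9
  t=11: active resources = [2], total = 2
Peak resource demand = 9

9


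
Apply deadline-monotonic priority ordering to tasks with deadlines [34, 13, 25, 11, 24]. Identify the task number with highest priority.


Sort tasks by relative deadline (ascending):
  Task 4: deadline = 11
  Task 2: deadline = 13
  Task 5: deadline = 24
  Task 3: deadline = 25
  Task 1: deadline = 34
Priority order (highest first): [4, 2, 5, 3, 1]
Highest priority task = 4

4


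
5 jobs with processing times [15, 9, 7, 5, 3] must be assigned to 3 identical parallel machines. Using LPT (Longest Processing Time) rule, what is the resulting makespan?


Sort jobs in decreasing order (LPT): [15, 9, 7, 5, 3]
Assign each job to the least loaded machine:
  Machine 1: jobs [15], load = 15
  Machine 2: jobs [9, 3], load = 12
  Machine 3: jobs [7, 5], load = 12
Makespan = max load = 15

15


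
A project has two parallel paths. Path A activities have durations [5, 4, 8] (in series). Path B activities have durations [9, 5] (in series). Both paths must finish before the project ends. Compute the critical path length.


Path A total = 5 + 4 + 8 = 17
Path B total = 9 + 5 = 14
Critical path = longest path = max(17, 14) = 17

17


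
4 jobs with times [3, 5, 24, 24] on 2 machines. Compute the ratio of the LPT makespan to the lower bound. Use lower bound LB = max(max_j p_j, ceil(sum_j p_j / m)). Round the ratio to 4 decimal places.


LPT order: [24, 24, 5, 3]
Machine loads after assignment: [29, 27]
LPT makespan = 29
Lower bound = max(max_job, ceil(total/2)) = max(24, 28) = 28
Ratio = 29 / 28 = 1.0357

1.0357


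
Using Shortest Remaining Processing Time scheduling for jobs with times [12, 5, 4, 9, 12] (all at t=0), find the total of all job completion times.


Since all jobs arrive at t=0, SRPT equals SPT ordering.
SPT order: [4, 5, 9, 12, 12]
Completion times:
  Job 1: p=4, C=4
  Job 2: p=5, C=9
  Job 3: p=9, C=18
  Job 4: p=12, C=30
  Job 5: p=12, C=42
Total completion time = 4 + 9 + 18 + 30 + 42 = 103

103


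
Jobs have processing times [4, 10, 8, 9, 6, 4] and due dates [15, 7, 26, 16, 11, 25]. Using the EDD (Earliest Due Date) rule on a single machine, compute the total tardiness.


Sort by due date (EDD order): [(10, 7), (6, 11), (4, 15), (9, 16), (4, 25), (8, 26)]
Compute completion times and tardiness:
  Job 1: p=10, d=7, C=10, tardiness=max(0,10-7)=3
  Job 2: p=6, d=11, C=16, tardiness=max(0,16-11)=5
  Job 3: p=4, d=15, C=20, tardiness=max(0,20-15)=5
  Job 4: p=9, d=16, C=29, tardiness=max(0,29-16)=13
  Job 5: p=4, d=25, C=33, tardiness=max(0,33-25)=8
  Job 6: p=8, d=26, C=41, tardiness=max(0,41-26)=15
Total tardiness = 49

49


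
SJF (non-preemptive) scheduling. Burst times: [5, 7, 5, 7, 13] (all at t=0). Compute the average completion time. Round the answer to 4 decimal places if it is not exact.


SJF order (ascending): [5, 5, 7, 7, 13]
Completion times:
  Job 1: burst=5, C=5
  Job 2: burst=5, C=10
  Job 3: burst=7, C=17
  Job 4: burst=7, C=24
  Job 5: burst=13, C=37
Average completion = 93/5 = 18.6

18.6


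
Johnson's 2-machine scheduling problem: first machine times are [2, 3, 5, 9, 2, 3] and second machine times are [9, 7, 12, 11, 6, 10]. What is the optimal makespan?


Apply Johnson's rule:
  Group 1 (a <= b): [(1, 2, 9), (5, 2, 6), (2, 3, 7), (6, 3, 10), (3, 5, 12), (4, 9, 11)]
  Group 2 (a > b): []
Optimal job order: [1, 5, 2, 6, 3, 4]
Schedule:
  Job 1: M1 done at 2, M2 done at 11
  Job 5: M1 done at 4, M2 done at 17
  Job 2: M1 done at 7, M2 done at 24
  Job 6: M1 done at 10, M2 done at 34
  Job 3: M1 done at 15, M2 done at 46
  Job 4: M1 done at 24, M2 done at 57
Makespan = 57

57


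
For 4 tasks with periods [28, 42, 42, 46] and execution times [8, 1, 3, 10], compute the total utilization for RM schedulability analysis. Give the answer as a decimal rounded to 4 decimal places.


Compute individual utilizations (exact fractions):
  Task 1: C/T = 8/28 = 2/7 (approx. 0.2857)
  Task 2: C/T = 1/42 (approx. 0.0238)
  Task 3: C/T = 3/42 = 1/14 (approx. 0.0714)
  Task 4: C/T = 10/46 = 5/23 (approx. 0.2174)
Total utilization U = 2/7 + 1/42 + 1/14 + 5/23 = 289/483
Rounded to 4 decimal places: U = 0.5983
RM (Liu & Layland) bound for 4 tasks = 0.756828; compare with U = 289/483 (approx. 0.598344)
U <= bound, so schedulable by RM sufficient condition.

0.5983
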